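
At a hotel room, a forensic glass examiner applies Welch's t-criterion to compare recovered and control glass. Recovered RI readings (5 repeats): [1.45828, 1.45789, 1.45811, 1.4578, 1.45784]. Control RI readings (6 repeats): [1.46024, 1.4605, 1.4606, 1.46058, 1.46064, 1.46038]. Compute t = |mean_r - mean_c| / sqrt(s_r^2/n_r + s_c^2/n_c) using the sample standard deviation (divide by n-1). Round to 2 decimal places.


Welch's t-criterion for glass RI comparison:
Recovered mean = sum / n_r = 7.28992 / 5 = 1.457984
Control mean = sum / n_c = 8.76294 / 6 = 1.46049
Recovered sample variance s_r^2 = 4.173e-08
Control sample variance s_c^2 = 2.348e-08
Welch SE (unpooled) = sqrt(s_r^2/n_r + s_c^2/n_c) = sqrt(8.346e-09 + 3.91333e-09) = sqrt(1.22593e-08) = 0.000110722
|mean_r - mean_c| = 0.002506
t = 0.002506 / 0.000110722 = 22.63

22.63


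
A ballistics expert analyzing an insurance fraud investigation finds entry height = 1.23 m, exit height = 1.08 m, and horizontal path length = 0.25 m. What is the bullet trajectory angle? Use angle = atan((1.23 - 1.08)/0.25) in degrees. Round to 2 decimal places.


Bullet trajectory angle:
Height difference = 1.23 - 1.08 = 0.15 m
angle = atan(0.15 / 0.25)
angle = atan(0.6)
angle = 30.96 degrees

30.96


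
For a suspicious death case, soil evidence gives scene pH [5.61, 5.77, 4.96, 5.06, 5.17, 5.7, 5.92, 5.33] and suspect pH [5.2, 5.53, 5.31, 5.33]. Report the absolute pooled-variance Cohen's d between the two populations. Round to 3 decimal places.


Pooled-variance Cohen's d for soil pH comparison:
Scene mean = 43.52 / 8 = 5.44
Suspect mean = 21.37 / 4 = 5.3425
Scene sample variance s_s^2 = 0.127943
Suspect sample variance s_c^2 = 0.018892
Pooled variance = ((n_s-1)*s_s^2 + (n_c-1)*s_c^2) / (n_s + n_c - 2) = 0.095228
Pooled SD = sqrt(0.095228) = 0.30859
Mean difference = 0.0975
|d| = |0.0975| / 0.30859 = 0.316

0.316


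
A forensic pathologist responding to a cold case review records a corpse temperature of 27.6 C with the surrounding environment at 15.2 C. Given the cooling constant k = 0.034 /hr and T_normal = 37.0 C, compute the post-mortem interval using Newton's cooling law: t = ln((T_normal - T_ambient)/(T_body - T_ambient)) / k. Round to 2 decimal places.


Using Newton's law of cooling:
t = ln((T_normal - T_ambient) / (T_body - T_ambient)) / k
T_normal - T_ambient = 21.8
T_body - T_ambient = 12.4
Ratio = 1.758065
ln(ratio) = 0.564214
t = 0.564214 / 0.034 = 16.59 hours

16.59


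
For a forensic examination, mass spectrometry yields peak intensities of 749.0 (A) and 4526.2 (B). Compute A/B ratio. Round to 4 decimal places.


Spectral peak ratio:
Peak A = 749.0 counts
Peak B = 4526.2 counts
Ratio = 749.0 / 4526.2 = 0.1655

0.1655


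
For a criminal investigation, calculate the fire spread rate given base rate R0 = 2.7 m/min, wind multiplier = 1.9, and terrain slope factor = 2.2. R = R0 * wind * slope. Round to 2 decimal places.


Fire spread rate calculation:
R = R0 * wind_factor * slope_factor
= 2.7 * 1.9 * 2.2
= 5.13 * 2.2
= 11.29 m/min

11.29


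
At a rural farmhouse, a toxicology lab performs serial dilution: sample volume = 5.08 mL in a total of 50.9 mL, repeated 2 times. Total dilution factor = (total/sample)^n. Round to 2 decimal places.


Dilution factor calculation:
Single dilution = V_total / V_sample = 50.9 / 5.08 ≈ 10.019685
Number of dilutions = 2
Total DF = (50.9 / 5.08)^2 (full precision, rounded at the end) = 100.39

100.39


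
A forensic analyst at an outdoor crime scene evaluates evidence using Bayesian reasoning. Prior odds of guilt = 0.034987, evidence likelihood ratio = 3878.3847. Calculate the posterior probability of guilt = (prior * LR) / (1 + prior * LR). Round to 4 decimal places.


Bayesian evidence evaluation:
Posterior odds = prior_odds * LR = 0.034987 * 3878.3847 = 135.693
Posterior probability = posterior_odds / (1 + posterior_odds)
= 135.693 / (1 + 135.693)
= 135.693 / 136.693
= 0.9927

0.9927


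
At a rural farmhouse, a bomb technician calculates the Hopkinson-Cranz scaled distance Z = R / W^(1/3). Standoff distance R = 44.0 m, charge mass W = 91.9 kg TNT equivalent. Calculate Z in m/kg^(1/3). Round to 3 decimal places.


Scaled distance calculation:
W^(1/3) = 91.9^(1/3) = 4.512721
Z = R / W^(1/3) = 44.0 / 4.512721
Z = 9.750 m/kg^(1/3)

9.750


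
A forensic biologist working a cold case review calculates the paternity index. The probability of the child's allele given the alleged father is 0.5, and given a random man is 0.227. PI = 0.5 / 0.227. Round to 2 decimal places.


Paternity Index calculation:
PI = P(allele|father) / P(allele|random)
PI = 0.5 / 0.227
PI = 2.20

2.20


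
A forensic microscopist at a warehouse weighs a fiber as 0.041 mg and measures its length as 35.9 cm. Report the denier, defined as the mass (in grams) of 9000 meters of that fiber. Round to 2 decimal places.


Denier calculation:
Mass in grams = 0.041 mg / 1000 = 0.000041 g
Length in meters = 35.9 cm / 100 = 0.359 m
Linear density = mass / length = 0.000041 / 0.359 = 0.00011421 g/m
Denier = (g/m) * 9000 = 0.00011421 * 9000 = 1.03

1.03


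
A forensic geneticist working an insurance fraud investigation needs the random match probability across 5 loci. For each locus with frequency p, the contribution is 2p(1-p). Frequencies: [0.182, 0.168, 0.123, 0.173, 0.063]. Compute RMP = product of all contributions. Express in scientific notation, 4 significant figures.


Computing RMP for 5 loci:
Locus 1: 2 * 0.182 * 0.818 = 0.297752
Locus 2: 2 * 0.168 * 0.832 = 0.279552
Locus 3: 2 * 0.123 * 0.877 = 0.215742
Locus 4: 2 * 0.173 * 0.827 = 0.286142
Locus 5: 2 * 0.063 * 0.937 = 0.118062
RMP = 6.067e-04

6.067e-04


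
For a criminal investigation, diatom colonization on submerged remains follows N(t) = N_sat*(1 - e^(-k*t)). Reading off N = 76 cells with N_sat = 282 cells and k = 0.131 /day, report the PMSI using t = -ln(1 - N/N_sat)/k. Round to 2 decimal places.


PMSI from diatom colonization curve:
N / N_sat = 76 / 282 = 0.269504
1 - N/N_sat = 0.730496
ln(1 - N/N_sat) = -0.314032
t = -ln(1 - N/N_sat) / k = -(-0.314032) / 0.131 = 2.40 days

2.40


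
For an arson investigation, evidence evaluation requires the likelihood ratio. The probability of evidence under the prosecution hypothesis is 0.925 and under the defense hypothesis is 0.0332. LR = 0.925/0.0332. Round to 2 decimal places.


Likelihood ratio calculation:
LR = P(E|Hp) / P(E|Hd)
LR = 0.925 / 0.0332
LR = 27.86

27.86


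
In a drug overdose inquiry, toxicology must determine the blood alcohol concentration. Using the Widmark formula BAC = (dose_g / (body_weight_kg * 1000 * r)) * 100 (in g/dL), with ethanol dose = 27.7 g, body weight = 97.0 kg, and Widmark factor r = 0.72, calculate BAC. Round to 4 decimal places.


Applying the Widmark formula:
BAC = (dose_g / (body_wt * 1000 * r)) * 100
Denominator = 97.0 * 1000 * 0.72 = 69840
BAC = (27.7 / 69840) * 100
BAC = 0.0397 g/dL

0.0397


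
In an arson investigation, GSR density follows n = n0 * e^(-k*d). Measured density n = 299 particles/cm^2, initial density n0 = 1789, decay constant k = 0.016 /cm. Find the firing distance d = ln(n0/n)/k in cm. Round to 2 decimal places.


GSR distance calculation:
n0/n = 1789 / 299 = 5.983278
ln(n0/n) = 1.788969
d = 1.788969 / 0.016 = 111.81 cm

111.81


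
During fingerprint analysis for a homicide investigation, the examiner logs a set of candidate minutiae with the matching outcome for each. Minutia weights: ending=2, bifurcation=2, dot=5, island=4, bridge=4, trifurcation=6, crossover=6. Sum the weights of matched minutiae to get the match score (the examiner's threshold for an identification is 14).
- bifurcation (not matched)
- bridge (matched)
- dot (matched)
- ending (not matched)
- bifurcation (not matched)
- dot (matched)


Weighted minutiae match score:
  bifurcation: not matched, +0
  bridge: matched, +4 (running total 4)
  dot: matched, +5 (running total 9)
  ending: not matched, +0
  bifurcation: not matched, +0
  dot: matched, +5 (running total 14)
Total score = 14
Threshold = 14; verdict = identification

14


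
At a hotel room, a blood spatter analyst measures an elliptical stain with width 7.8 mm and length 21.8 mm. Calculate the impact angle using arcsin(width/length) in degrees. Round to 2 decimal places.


Blood spatter impact angle calculation:
width / length = 7.8 / 21.8 = 0.357798
angle = arcsin(0.357798)
angle = 20.97 degrees

20.97


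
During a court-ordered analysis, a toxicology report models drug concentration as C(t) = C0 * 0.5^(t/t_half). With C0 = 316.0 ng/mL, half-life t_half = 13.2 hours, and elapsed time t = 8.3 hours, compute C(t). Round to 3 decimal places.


Drug concentration decay:
Number of half-lives = t / t_half = 8.3 / 13.2 = 0.628788
Decay factor = 0.5^0.628788 = 0.64671949
C(t) = 316.0 * 0.64671949 = 204.363 ng/mL

204.363


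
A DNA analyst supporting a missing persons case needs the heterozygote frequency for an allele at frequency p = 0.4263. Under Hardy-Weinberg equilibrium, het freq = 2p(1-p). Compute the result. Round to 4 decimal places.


Hardy-Weinberg heterozygote frequency:
q = 1 - p = 1 - 0.4263 = 0.5737
2pq = 2 * 0.4263 * 0.5737 = 0.4891

0.4891


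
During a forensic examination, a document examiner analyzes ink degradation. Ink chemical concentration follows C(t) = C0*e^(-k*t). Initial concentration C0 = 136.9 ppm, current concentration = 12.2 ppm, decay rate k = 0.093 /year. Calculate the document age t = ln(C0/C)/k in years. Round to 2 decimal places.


Document age estimation:
C0/C = 136.9 / 12.2 = 11.221311
ln(C0/C) = 2.417815
t = 2.417815 / 0.093 = 26.00 years

26.00


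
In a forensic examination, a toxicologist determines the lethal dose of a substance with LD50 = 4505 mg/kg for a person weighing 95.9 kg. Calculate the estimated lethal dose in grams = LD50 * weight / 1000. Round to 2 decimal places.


Lethal dose calculation:
Lethal dose = LD50 * body_weight / 1000
= 4505 * 95.9 / 1000
= 432029.5 / 1000
= 432.03 g

432.03


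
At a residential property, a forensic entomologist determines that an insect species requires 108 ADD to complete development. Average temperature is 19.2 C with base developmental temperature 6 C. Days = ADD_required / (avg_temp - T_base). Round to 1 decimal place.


Insect development time:
Effective temperature = avg_temp - T_base = 19.2 - 6 = 13.2 C
Days = ADD / effective_temp = 108 / 13.2 = 8.2 days

8.2


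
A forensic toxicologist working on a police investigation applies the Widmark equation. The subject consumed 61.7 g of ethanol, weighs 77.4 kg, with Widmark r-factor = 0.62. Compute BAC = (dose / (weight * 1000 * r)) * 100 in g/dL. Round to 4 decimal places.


Applying the Widmark formula:
BAC = (dose_g / (body_wt * 1000 * r)) * 100
Denominator = 77.4 * 1000 * 0.62 = 47988
BAC = (61.7 / 47988) * 100
BAC = 0.1286 g/dL

0.1286


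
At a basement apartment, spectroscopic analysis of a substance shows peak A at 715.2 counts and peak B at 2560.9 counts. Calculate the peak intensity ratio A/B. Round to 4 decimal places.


Spectral peak ratio:
Peak A = 715.2 counts
Peak B = 2560.9 counts
Ratio = 715.2 / 2560.9 = 0.2793

0.2793


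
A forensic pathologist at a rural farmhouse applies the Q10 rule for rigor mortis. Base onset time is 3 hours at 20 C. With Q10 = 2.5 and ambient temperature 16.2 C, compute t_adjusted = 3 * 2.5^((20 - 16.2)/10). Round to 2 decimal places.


Rigor mortis time adjustment:
Exponent = (T_ref - T_actual) / 10 = (20 - 16.2) / 10 = 0.38
Q10 factor = 2.5^0.38 = 1.4165
t_adjusted = 3 * 1.4165 = 4.25 hours

4.25


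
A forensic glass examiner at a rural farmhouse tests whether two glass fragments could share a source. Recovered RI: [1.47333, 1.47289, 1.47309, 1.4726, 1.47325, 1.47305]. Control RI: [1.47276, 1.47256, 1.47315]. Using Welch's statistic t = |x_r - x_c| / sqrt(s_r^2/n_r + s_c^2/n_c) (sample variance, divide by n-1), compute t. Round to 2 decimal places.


Welch's t-criterion for glass RI comparison:
Recovered mean = sum / n_r = 8.83821 / 6 = 1.473035
Control mean = sum / n_c = 4.41847 / 3 = 1.4728233
Recovered sample variance s_r^2 = 6.935e-08
Control sample variance s_c^2 = 9.00333e-08
Welch SE (unpooled) = sqrt(s_r^2/n_r + s_c^2/n_c) = sqrt(1.15583e-08 + 3.00111e-08) = sqrt(4.15694e-08) = 0.000203886
|mean_r - mean_c| = 0.000211667
t = 0.000211667 / 0.000203886 = 1.04

1.04


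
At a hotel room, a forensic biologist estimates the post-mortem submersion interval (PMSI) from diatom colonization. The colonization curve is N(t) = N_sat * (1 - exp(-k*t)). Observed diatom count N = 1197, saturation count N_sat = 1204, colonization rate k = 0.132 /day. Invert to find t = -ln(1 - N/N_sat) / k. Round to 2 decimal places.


PMSI from diatom colonization curve:
N / N_sat = 1197 / 1204 = 0.994186
1 - N/N_sat = 0.005814
ln(1 - N/N_sat) = -5.147486
t = -ln(1 - N/N_sat) / k = -(-5.147486) / 0.132 = 39.00 days

39.00


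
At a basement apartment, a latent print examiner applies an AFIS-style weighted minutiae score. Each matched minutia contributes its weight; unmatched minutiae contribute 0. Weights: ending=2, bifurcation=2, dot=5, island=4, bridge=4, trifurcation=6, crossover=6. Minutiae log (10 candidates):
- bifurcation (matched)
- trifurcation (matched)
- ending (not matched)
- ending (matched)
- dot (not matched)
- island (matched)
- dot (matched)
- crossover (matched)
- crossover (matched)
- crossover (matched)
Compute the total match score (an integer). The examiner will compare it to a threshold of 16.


Weighted minutiae match score:
  bifurcation: matched, +2 (running total 2)
  trifurcation: matched, +6 (running total 8)
  ending: not matched, +0
  ending: matched, +2 (running total 10)
  dot: not matched, +0
  island: matched, +4 (running total 14)
  dot: matched, +5 (running total 19)
  crossover: matched, +6 (running total 25)
  crossover: matched, +6 (running total 31)
  crossover: matched, +6 (running total 37)
Total score = 37
Threshold = 16; verdict = identification

37


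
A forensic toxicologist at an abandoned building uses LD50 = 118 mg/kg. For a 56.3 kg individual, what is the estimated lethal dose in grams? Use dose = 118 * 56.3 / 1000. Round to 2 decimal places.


Lethal dose calculation:
Lethal dose = LD50 * body_weight / 1000
= 118 * 56.3 / 1000
= 6643.4 / 1000
= 6.64 g

6.64


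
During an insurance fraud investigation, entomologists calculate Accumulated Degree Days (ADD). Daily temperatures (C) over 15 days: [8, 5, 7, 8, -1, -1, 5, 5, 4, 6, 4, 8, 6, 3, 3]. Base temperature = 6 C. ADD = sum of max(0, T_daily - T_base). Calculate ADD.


Computing ADD day by day:
Day 1: max(0, 8 - 6) = 2
Day 2: max(0, 5 - 6) = 0
Day 3: max(0, 7 - 6) = 1
Day 4: max(0, 8 - 6) = 2
Day 5: max(0, -1 - 6) = 0
Day 6: max(0, -1 - 6) = 0
Day 7: max(0, 5 - 6) = 0
Day 8: max(0, 5 - 6) = 0
Day 9: max(0, 4 - 6) = 0
Day 10: max(0, 6 - 6) = 0
Day 11: max(0, 4 - 6) = 0
Day 12: max(0, 8 - 6) = 2
Day 13: max(0, 6 - 6) = 0
Day 14: max(0, 3 - 6) = 0
Day 15: max(0, 3 - 6) = 0
Total ADD = 7

7


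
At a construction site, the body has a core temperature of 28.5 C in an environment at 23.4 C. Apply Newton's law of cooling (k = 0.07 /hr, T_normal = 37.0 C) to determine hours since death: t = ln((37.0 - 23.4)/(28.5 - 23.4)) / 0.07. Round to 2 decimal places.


Using Newton's law of cooling:
t = ln((T_normal - T_ambient) / (T_body - T_ambient)) / k
T_normal - T_ambient = 13.6
T_body - T_ambient = 5.1
Ratio = 2.666667
ln(ratio) = 0.980829
t = 0.980829 / 0.07 = 14.01 hours

14.01


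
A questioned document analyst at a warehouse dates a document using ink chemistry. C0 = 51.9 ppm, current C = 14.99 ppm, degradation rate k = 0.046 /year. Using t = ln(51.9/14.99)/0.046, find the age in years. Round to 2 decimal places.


Document age estimation:
C0/C = 51.9 / 14.99 = 3.462308
ln(C0/C) = 1.241935
t = 1.241935 / 0.046 = 27.00 years

27.00


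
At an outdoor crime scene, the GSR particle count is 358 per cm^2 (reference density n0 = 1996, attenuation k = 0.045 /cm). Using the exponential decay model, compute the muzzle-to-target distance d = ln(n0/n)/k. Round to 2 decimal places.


GSR distance calculation:
n0/n = 1996 / 358 = 5.575419
ln(n0/n) = 1.718367
d = 1.718367 / 0.045 = 38.19 cm

38.19


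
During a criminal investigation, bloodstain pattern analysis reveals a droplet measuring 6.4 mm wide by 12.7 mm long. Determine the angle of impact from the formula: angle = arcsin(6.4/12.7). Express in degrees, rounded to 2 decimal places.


Blood spatter impact angle calculation:
width / length = 6.4 / 12.7 = 0.503937
angle = arcsin(0.503937)
angle = 30.26 degrees

30.26


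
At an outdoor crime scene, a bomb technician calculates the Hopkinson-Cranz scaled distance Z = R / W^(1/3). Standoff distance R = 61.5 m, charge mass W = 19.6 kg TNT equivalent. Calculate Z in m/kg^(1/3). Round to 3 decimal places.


Scaled distance calculation:
W^(1/3) = 19.6^(1/3) = 2.696199
Z = R / W^(1/3) = 61.5 / 2.696199
Z = 22.810 m/kg^(1/3)

22.810


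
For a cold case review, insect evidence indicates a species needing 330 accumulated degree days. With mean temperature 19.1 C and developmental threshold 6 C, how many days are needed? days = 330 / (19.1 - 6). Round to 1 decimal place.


Insect development time:
Effective temperature = avg_temp - T_base = 19.1 - 6 = 13.1 C
Days = ADD / effective_temp = 330 / 13.1 = 25.2 days

25.2


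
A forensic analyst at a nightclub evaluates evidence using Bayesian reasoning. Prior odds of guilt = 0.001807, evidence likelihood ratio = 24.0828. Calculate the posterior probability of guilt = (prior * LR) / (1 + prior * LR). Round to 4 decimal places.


Bayesian evidence evaluation:
Posterior odds = prior_odds * LR = 0.001807 * 24.0828 = 0.04351762
Posterior probability = posterior_odds / (1 + posterior_odds)
= 0.04351762 / (1 + 0.04351762)
= 0.04351762 / 1.04351762
= 0.0417

0.0417


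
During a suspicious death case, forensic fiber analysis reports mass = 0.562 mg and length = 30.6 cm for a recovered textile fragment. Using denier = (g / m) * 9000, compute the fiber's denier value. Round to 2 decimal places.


Denier calculation:
Mass in grams = 0.562 mg / 1000 = 0.000562 g
Length in meters = 30.6 cm / 100 = 0.306 m
Linear density = mass / length = 0.000562 / 0.306 = 0.0018366 g/m
Denier = (g/m) * 9000 = 0.0018366 * 9000 = 16.53

16.53


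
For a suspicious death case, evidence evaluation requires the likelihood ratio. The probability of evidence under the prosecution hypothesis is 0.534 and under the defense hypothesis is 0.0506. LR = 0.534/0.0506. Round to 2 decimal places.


Likelihood ratio calculation:
LR = P(E|Hp) / P(E|Hd)
LR = 0.534 / 0.0506
LR = 10.55

10.55


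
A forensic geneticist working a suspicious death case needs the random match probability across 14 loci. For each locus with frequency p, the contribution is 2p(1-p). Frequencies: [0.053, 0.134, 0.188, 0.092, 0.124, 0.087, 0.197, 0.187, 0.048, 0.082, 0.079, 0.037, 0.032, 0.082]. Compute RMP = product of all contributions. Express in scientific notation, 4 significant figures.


Computing RMP for 14 loci:
Locus 1: 2 * 0.053 * 0.947 = 0.100382
Locus 2: 2 * 0.134 * 0.866 = 0.232088
Locus 3: 2 * 0.188 * 0.812 = 0.305312
Locus 4: 2 * 0.092 * 0.908 = 0.167072
Locus 5: 2 * 0.124 * 0.876 = 0.217248
Locus 6: 2 * 0.087 * 0.913 = 0.158862
Locus 7: 2 * 0.197 * 0.803 = 0.316382
Locus 8: 2 * 0.187 * 0.813 = 0.304062
Locus 9: 2 * 0.048 * 0.952 = 0.091392
Locus 10: 2 * 0.082 * 0.918 = 0.150552
Locus 11: 2 * 0.079 * 0.921 = 0.145518
Locus 12: 2 * 0.037 * 0.963 = 0.071262
Locus 13: 2 * 0.032 * 0.968 = 0.061952
Locus 14: 2 * 0.082 * 0.918 = 0.150552
RMP = 5.251e-12

5.251e-12


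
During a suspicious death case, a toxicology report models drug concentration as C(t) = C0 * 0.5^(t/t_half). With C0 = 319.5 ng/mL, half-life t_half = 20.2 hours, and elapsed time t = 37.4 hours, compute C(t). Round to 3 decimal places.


Drug concentration decay:
Number of half-lives = t / t_half = 37.4 / 20.2 = 1.851485
Decay factor = 0.5^1.851485 = 0.27710699
C(t) = 319.5 * 0.27710699 = 88.536 ng/mL

88.536


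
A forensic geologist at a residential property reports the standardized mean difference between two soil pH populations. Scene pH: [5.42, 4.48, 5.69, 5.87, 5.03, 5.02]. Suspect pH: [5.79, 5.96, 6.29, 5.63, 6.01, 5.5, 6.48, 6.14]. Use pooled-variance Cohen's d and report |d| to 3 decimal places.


Pooled-variance Cohen's d for soil pH comparison:
Scene mean = 31.51 / 6 = 5.251667
Suspect mean = 47.8 / 8 = 5.975
Scene sample variance s_s^2 = 0.260217
Suspect sample variance s_c^2 = 0.108829
Pooled variance = ((n_s-1)*s_s^2 + (n_c-1)*s_c^2) / (n_s + n_c - 2) = 0.171907
Pooled SD = sqrt(0.171907) = 0.414617
Mean difference = -0.723333
|d| = |-0.723333| / 0.414617 = 1.745

1.745


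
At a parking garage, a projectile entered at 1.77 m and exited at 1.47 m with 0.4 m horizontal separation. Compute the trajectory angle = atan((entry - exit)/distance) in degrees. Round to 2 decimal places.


Bullet trajectory angle:
Height difference = 1.77 - 1.47 = 0.3 m
angle = atan(0.3 / 0.4)
angle = atan(0.75)
angle = 36.87 degrees

36.87


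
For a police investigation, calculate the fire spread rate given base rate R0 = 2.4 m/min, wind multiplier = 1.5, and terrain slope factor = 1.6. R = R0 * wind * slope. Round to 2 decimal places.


Fire spread rate calculation:
R = R0 * wind_factor * slope_factor
= 2.4 * 1.5 * 1.6
= 3.6 * 1.6
= 5.76 m/min

5.76


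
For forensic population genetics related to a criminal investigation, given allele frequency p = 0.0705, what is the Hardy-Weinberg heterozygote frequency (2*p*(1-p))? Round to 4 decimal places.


Hardy-Weinberg heterozygote frequency:
q = 1 - p = 1 - 0.0705 = 0.9295
2pq = 2 * 0.0705 * 0.9295 = 0.1311

0.1311


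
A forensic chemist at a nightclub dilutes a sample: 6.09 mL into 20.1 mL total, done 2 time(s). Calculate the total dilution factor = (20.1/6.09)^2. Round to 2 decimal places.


Dilution factor calculation:
Single dilution = V_total / V_sample = 20.1 / 6.09 ≈ 3.300493
Number of dilutions = 2
Total DF = (20.1 / 6.09)^2 (full precision, rounded at the end) = 10.89

10.89


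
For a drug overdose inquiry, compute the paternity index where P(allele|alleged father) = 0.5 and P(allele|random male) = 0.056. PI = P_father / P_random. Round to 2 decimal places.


Paternity Index calculation:
PI = P(allele|father) / P(allele|random)
PI = 0.5 / 0.056
PI = 8.93

8.93


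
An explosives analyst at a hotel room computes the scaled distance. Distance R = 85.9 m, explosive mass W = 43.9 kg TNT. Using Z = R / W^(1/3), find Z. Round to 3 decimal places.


Scaled distance calculation:
W^(1/3) = 43.9^(1/3) = 3.527672
Z = R / W^(1/3) = 85.9 / 3.527672
Z = 24.350 m/kg^(1/3)

24.350


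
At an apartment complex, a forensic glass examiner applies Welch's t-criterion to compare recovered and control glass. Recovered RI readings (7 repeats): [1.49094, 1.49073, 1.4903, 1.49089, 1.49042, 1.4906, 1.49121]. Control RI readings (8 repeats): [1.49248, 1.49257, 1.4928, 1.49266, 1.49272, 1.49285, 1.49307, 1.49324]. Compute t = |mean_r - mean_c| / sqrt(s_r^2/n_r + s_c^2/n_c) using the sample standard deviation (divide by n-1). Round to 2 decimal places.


Welch's t-criterion for glass RI comparison:
Recovered mean = sum / n_r = 10.43509 / 7 = 1.4907271
Control mean = sum / n_c = 11.94239 / 8 = 1.4927987
Recovered sample variance s_r^2 = 9.96571e-08
Control sample variance s_c^2 = 6.43268e-08
Welch SE (unpooled) = sqrt(s_r^2/n_r + s_c^2/n_c) = sqrt(1.42367e-08 + 8.04085e-09) = sqrt(2.22775e-08) = 0.000149256
|mean_r - mean_c| = 0.00207161
t = 0.00207161 / 0.000149256 = 13.88

13.88


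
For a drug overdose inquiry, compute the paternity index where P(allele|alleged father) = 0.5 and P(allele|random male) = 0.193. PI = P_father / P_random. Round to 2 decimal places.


Paternity Index calculation:
PI = P(allele|father) / P(allele|random)
PI = 0.5 / 0.193
PI = 2.59

2.59


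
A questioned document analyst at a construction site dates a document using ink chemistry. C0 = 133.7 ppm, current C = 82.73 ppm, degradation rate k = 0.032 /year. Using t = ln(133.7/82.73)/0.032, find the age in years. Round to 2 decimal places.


Document age estimation:
C0/C = 133.7 / 82.73 = 1.616101
ln(C0/C) = 0.480016
t = 0.480016 / 0.032 = 15.00 years

15.00


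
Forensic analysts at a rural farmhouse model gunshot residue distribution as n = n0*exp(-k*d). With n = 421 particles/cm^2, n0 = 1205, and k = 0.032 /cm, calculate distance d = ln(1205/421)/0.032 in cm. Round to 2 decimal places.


GSR distance calculation:
n0/n = 1205 / 421 = 2.862233
ln(n0/n) = 1.051602
d = 1.051602 / 0.032 = 32.86 cm

32.86


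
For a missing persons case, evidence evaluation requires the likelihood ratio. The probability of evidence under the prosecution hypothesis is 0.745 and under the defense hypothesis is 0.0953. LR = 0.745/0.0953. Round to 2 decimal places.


Likelihood ratio calculation:
LR = P(E|Hp) / P(E|Hd)
LR = 0.745 / 0.0953
LR = 7.82

7.82


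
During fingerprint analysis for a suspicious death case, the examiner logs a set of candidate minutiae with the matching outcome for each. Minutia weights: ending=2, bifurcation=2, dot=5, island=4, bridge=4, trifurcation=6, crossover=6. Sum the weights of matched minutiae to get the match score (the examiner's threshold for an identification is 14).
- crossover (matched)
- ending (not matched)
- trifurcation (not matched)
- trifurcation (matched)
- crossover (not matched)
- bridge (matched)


Weighted minutiae match score:
  crossover: matched, +6 (running total 6)
  ending: not matched, +0
  trifurcation: not matched, +0
  trifurcation: matched, +6 (running total 12)
  crossover: not matched, +0
  bridge: matched, +4 (running total 16)
Total score = 16
Threshold = 14; verdict = identification

16


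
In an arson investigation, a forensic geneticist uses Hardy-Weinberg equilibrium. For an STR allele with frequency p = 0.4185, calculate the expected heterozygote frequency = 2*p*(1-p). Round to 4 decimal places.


Hardy-Weinberg heterozygote frequency:
q = 1 - p = 1 - 0.4185 = 0.5815
2pq = 2 * 0.4185 * 0.5815 = 0.4867

0.4867


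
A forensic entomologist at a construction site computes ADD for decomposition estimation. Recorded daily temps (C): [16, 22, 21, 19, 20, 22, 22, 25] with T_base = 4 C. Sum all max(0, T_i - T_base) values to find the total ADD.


Computing ADD day by day:
Day 1: max(0, 16 - 4) = 12
Day 2: max(0, 22 - 4) = 18
Day 3: max(0, 21 - 4) = 17
Day 4: max(0, 19 - 4) = 15
Day 5: max(0, 20 - 4) = 16
Day 6: max(0, 22 - 4) = 18
Day 7: max(0, 22 - 4) = 18
Day 8: max(0, 25 - 4) = 21
Total ADD = 135

135


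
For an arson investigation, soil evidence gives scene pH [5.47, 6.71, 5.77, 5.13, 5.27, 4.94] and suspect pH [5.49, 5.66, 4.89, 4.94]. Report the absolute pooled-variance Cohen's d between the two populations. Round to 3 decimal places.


Pooled-variance Cohen's d for soil pH comparison:
Scene mean = 33.29 / 6 = 5.548333
Suspect mean = 20.98 / 4 = 5.245
Scene sample variance s_s^2 = 0.405457
Suspect sample variance s_c^2 = 0.150433
Pooled variance = ((n_s-1)*s_s^2 + (n_c-1)*s_c^2) / (n_s + n_c - 2) = 0.309823
Pooled SD = sqrt(0.309823) = 0.556617
Mean difference = 0.303333
|d| = |0.303333| / 0.556617 = 0.545

0.545


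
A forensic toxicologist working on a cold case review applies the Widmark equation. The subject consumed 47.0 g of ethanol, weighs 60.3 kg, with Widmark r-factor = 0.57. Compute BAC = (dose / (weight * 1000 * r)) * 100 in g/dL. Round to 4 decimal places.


Applying the Widmark formula:
BAC = (dose_g / (body_wt * 1000 * r)) * 100
Denominator = 60.3 * 1000 * 0.57 = 34371
BAC = (47.0 / 34371) * 100
BAC = 0.1367 g/dL

0.1367


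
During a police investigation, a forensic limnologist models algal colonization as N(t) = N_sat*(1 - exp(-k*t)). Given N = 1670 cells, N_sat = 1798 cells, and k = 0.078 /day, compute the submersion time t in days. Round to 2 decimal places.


PMSI from diatom colonization curve:
N / N_sat = 1670 / 1798 = 0.92881
1 - N/N_sat = 0.07119
ln(1 - N/N_sat) = -2.642403
t = -ln(1 - N/N_sat) / k = -(-2.642403) / 0.078 = 33.88 days

33.88


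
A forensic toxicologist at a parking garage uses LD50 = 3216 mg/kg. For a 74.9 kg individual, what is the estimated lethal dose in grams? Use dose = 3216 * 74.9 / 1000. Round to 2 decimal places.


Lethal dose calculation:
Lethal dose = LD50 * body_weight / 1000
= 3216 * 74.9 / 1000
= 240878.4 / 1000
= 240.88 g

240.88


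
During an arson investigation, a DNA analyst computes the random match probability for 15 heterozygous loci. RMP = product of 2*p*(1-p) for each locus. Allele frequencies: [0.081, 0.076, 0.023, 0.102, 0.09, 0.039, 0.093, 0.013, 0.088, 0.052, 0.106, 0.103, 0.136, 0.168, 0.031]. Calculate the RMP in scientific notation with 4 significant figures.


Computing RMP for 15 loci:
Locus 1: 2 * 0.081 * 0.919 = 0.148878
Locus 2: 2 * 0.076 * 0.924 = 0.140448
Locus 3: 2 * 0.023 * 0.977 = 0.044942
Locus 4: 2 * 0.102 * 0.898 = 0.183192
Locus 5: 2 * 0.09 * 0.91 = 0.1638
Locus 6: 2 * 0.039 * 0.961 = 0.074958
Locus 7: 2 * 0.093 * 0.907 = 0.168702
Locus 8: 2 * 0.013 * 0.987 = 0.025662
Locus 9: 2 * 0.088 * 0.912 = 0.160512
Locus 10: 2 * 0.052 * 0.948 = 0.098592
Locus 11: 2 * 0.106 * 0.894 = 0.189528
Locus 12: 2 * 0.103 * 0.897 = 0.184782
Locus 13: 2 * 0.136 * 0.864 = 0.235008
Locus 14: 2 * 0.168 * 0.832 = 0.279552
Locus 15: 2 * 0.031 * 0.969 = 0.060078
RMP = 2.002e-14

2.002e-14


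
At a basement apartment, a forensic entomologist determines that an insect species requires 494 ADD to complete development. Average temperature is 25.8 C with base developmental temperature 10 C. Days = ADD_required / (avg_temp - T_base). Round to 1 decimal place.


Insect development time:
Effective temperature = avg_temp - T_base = 25.8 - 10 = 15.8 C
Days = ADD / effective_temp = 494 / 15.8 = 31.3 days

31.3


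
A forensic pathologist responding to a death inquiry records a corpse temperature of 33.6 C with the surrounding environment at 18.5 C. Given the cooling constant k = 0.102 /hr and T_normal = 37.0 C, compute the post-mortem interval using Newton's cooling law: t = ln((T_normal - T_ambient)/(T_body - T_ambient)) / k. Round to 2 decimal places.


Using Newton's law of cooling:
t = ln((T_normal - T_ambient) / (T_body - T_ambient)) / k
T_normal - T_ambient = 18.5
T_body - T_ambient = 15.1
Ratio = 1.225166
ln(ratio) = 0.203076
t = 0.203076 / 0.102 = 1.99 hours

1.99


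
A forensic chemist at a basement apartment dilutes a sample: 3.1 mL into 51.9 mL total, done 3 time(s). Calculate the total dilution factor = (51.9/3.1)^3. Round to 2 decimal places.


Dilution factor calculation:
Single dilution = V_total / V_sample = 51.9 / 3.1 ≈ 16.741935
Number of dilutions = 3
Total DF = (51.9 / 3.1)^3 (full precision, rounded at the end) = 4692.64

4692.64


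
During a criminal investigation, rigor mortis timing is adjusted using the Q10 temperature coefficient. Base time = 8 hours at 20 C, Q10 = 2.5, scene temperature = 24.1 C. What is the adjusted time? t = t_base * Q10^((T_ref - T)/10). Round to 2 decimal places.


Rigor mortis time adjustment:
Exponent = (T_ref - T_actual) / 10 = (20 - 24.1) / 10 = -0.41
Q10 factor = 2.5^-0.41 = 0.68682
t_adjusted = 8 * 0.68682 = 5.49 hours

5.49


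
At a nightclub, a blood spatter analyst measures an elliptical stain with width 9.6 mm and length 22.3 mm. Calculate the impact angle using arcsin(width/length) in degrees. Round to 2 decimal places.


Blood spatter impact angle calculation:
width / length = 9.6 / 22.3 = 0.430493
angle = arcsin(0.430493)
angle = 25.50 degrees

25.50


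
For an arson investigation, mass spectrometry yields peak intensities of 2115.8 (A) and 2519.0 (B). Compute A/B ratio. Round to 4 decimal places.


Spectral peak ratio:
Peak A = 2115.8 counts
Peak B = 2519.0 counts
Ratio = 2115.8 / 2519.0 = 0.8399

0.8399


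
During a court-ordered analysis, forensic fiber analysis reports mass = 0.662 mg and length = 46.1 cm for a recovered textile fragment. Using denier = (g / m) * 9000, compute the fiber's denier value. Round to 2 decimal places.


Denier calculation:
Mass in grams = 0.662 mg / 1000 = 0.000662 g
Length in meters = 46.1 cm / 100 = 0.461 m
Linear density = mass / length = 0.000662 / 0.461 = 0.00143601 g/m
Denier = (g/m) * 9000 = 0.00143601 * 9000 = 12.92

12.92


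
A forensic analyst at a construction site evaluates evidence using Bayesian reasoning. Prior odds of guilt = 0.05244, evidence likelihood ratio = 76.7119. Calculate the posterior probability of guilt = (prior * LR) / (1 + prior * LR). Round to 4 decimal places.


Bayesian evidence evaluation:
Posterior odds = prior_odds * LR = 0.05244 * 76.7119 = 4.022772
Posterior probability = posterior_odds / (1 + posterior_odds)
= 4.022772 / (1 + 4.022772)
= 4.022772 / 5.022772
= 0.8009

0.8009


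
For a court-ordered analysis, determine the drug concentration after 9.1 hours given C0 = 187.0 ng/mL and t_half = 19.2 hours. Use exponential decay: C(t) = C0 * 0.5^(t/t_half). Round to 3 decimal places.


Drug concentration decay:
Number of half-lives = t / t_half = 9.1 / 19.2 = 0.473958
Decay factor = 0.5^0.473958 = 0.71998662
C(t) = 187.0 * 0.71998662 = 134.637 ng/mL

134.637


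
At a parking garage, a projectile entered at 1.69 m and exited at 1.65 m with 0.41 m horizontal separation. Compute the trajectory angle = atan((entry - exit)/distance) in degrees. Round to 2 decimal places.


Bullet trajectory angle:
Height difference = 1.69 - 1.65 = 0.04 m
angle = atan(0.04 / 0.41)
angle = atan(0.097561)
angle = 5.57 degrees

5.57


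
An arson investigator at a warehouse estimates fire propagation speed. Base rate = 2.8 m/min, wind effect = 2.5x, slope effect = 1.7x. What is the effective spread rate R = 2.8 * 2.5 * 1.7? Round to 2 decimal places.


Fire spread rate calculation:
R = R0 * wind_factor * slope_factor
= 2.8 * 2.5 * 1.7
= 7 * 1.7
= 11.90 m/min

11.90


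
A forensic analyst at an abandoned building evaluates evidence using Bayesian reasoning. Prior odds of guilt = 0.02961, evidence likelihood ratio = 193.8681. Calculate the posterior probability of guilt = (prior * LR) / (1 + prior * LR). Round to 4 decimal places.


Bayesian evidence evaluation:
Posterior odds = prior_odds * LR = 0.02961 * 193.8681 = 5.740434
Posterior probability = posterior_odds / (1 + posterior_odds)
= 5.740434 / (1 + 5.740434)
= 5.740434 / 6.740434
= 0.8516

0.8516


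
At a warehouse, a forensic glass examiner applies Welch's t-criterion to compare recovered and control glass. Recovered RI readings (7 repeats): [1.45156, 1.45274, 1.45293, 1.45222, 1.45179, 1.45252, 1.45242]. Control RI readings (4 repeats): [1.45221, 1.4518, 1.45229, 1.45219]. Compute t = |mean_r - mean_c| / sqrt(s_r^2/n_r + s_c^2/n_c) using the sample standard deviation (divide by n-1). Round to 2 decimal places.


Welch's t-criterion for glass RI comparison:
Recovered mean = sum / n_r = 10.16618 / 7 = 1.4523114
Control mean = sum / n_c = 5.80849 / 4 = 1.4521225
Recovered sample variance s_r^2 = 2.44414e-07
Control sample variance s_c^2 = 4.80917e-08
Welch SE (unpooled) = sqrt(s_r^2/n_r + s_c^2/n_c) = sqrt(3.49163e-08 + 1.20229e-08) = sqrt(4.69392e-08) = 0.000216655
|mean_r - mean_c| = 0.000188929
t = 0.000188929 / 0.000216655 = 0.87

0.87


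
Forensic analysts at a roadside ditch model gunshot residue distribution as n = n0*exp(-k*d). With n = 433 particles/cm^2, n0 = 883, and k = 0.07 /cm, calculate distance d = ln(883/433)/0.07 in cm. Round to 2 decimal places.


GSR distance calculation:
n0/n = 883 / 433 = 2.039261
ln(n0/n) = 0.712587
d = 0.712587 / 0.07 = 10.18 cm

10.18


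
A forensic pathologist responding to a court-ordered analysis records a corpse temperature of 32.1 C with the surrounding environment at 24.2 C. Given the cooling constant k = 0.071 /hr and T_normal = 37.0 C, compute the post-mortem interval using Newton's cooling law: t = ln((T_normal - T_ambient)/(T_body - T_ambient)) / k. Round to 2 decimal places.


Using Newton's law of cooling:
t = ln((T_normal - T_ambient) / (T_body - T_ambient)) / k
T_normal - T_ambient = 12.8
T_body - T_ambient = 7.9
Ratio = 1.620253
ln(ratio) = 0.482582
t = 0.482582 / 0.071 = 6.80 hours

6.80


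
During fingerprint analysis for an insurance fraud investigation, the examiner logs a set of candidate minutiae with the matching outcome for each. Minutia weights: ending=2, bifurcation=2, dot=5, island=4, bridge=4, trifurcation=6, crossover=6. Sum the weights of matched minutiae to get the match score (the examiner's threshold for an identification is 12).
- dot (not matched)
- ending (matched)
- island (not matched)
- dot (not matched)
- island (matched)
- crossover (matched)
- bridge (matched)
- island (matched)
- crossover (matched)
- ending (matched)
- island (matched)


Weighted minutiae match score:
  dot: not matched, +0
  ending: matched, +2 (running total 2)
  island: not matched, +0
  dot: not matched, +0
  island: matched, +4 (running total 6)
  crossover: matched, +6 (running total 12)
  bridge: matched, +4 (running total 16)
  island: matched, +4 (running total 20)
  crossover: matched, +6 (running total 26)
  ending: matched, +2 (running total 28)
  island: matched, +4 (running total 32)
Total score = 32
Threshold = 12; verdict = identification

32


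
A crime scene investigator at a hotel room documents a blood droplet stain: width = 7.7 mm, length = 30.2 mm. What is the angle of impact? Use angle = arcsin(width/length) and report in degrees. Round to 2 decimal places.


Blood spatter impact angle calculation:
width / length = 7.7 / 30.2 = 0.254967
angle = arcsin(0.254967)
angle = 14.77 degrees

14.77


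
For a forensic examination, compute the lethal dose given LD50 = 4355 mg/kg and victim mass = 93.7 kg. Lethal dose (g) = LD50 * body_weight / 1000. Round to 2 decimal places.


Lethal dose calculation:
Lethal dose = LD50 * body_weight / 1000
= 4355 * 93.7 / 1000
= 408063.5 / 1000
= 408.06 g

408.06


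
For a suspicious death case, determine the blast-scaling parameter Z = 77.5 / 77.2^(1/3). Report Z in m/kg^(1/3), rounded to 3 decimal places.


Scaled distance calculation:
W^(1/3) = 77.2^(1/3) = 4.258001
Z = R / W^(1/3) = 77.5 / 4.258001
Z = 18.201 m/kg^(1/3)

18.201


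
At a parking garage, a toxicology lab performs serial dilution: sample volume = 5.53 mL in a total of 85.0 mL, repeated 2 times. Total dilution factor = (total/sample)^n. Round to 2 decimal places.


Dilution factor calculation:
Single dilution = V_total / V_sample = 85.0 / 5.53 ≈ 15.370705
Number of dilutions = 2
Total DF = (85.0 / 5.53)^2 (full precision, rounded at the end) = 236.26

236.26


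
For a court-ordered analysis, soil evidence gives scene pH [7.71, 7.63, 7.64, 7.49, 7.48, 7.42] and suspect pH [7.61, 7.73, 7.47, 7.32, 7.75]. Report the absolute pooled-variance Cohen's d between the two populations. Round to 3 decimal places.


Pooled-variance Cohen's d for soil pH comparison:
Scene mean = 45.37 / 6 = 7.561667
Suspect mean = 37.88 / 5 = 7.576
Scene sample variance s_s^2 = 0.012937
Suspect sample variance s_c^2 = 0.03298
Pooled variance = ((n_s-1)*s_s^2 + (n_c-1)*s_c^2) / (n_s + n_c - 2) = 0.021845
Pooled SD = sqrt(0.021845) = 0.147801
Mean difference = -0.014333
|d| = |-0.014333| / 0.147801 = 0.097

0.097


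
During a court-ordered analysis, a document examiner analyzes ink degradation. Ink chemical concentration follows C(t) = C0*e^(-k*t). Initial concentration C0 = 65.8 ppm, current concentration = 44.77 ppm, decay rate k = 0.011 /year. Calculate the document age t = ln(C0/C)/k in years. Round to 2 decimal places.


Document age estimation:
C0/C = 65.8 / 44.77 = 1.469734
ln(C0/C) = 0.385081
t = 0.385081 / 0.011 = 35.01 years

35.01


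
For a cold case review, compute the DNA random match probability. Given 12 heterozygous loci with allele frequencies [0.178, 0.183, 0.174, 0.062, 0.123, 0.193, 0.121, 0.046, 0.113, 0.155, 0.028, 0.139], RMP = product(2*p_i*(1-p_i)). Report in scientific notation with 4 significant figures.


Computing RMP for 12 loci:
Locus 1: 2 * 0.178 * 0.822 = 0.292632
Locus 2: 2 * 0.183 * 0.817 = 0.299022
Locus 3: 2 * 0.174 * 0.826 = 0.287448
Locus 4: 2 * 0.062 * 0.938 = 0.116312
Locus 5: 2 * 0.123 * 0.877 = 0.215742
Locus 6: 2 * 0.193 * 0.807 = 0.311502
Locus 7: 2 * 0.121 * 0.879 = 0.212718
Locus 8: 2 * 0.046 * 0.954 = 0.087768
Locus 9: 2 * 0.113 * 0.887 = 0.200462
Locus 10: 2 * 0.155 * 0.845 = 0.26195
Locus 11: 2 * 0.028 * 0.972 = 0.054432
Locus 12: 2 * 0.139 * 0.861 = 0.239358
RMP = 2.511e-09

2.511e-09
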